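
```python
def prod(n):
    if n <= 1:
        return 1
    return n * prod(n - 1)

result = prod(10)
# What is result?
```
Call trace:
prod(n=10)
  prod(n=9)
    prod(n=8)
      prod(n=7)
        prod(n=6)
          prod(n=5)
            prod(n=4)
              prod(n=3)
                prod(n=2)
                  prod(n=1)
                  -> return 1
                -> return 2
              -> return 6
            -> return 24
          -> return 120
        -> return 720
      -> return 5040
    -> return 40320
  -> return 362880
-> return 3628800

Final answer: 3628800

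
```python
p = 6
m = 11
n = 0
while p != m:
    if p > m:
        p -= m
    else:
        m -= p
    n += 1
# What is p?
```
Trace:
  p=6
  p=6, m=11
  p=6, m=11, n=0
  p=6, m=5, n=1
  p=1, m=5, n=2
  p=1, m=4, n=3
  p=1, m=3, n=4
  p=1, m=2, n=5
  p=1, m=1, n=6

Final answer: 1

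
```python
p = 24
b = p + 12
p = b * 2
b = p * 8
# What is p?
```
Trace:
  p=24
  p=24, b=36
  p=72, b=36
  p=72, b=576

Final answer: 72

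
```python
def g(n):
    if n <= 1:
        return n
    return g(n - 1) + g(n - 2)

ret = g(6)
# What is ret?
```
Call trace (a repeated sub-call is expanded the first time; later identical calls just restate its return value):
g(n=6)
  g(n=5)
    g(n=4)
      g(n=3)
        g(n=2)
          g(n=1)
          -> return 1
          g(n=0)
          -> return 0
        -> return 1
        g(n=1)
        -> return 1
      -> return 2
      g(n=2) -> return 1  (same call as traced above)
    -> return 3
    g(n=3) -> return 2  (same call as traced above)
  -> return 5
  g(n=4) -> return 3  (same call as traced above)
-> return 8

Final answer: 8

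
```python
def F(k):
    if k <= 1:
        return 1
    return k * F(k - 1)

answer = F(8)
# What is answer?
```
Call trace:
F(k=8)
  F(k=7)
    F(k=6)
      F(k=5)
        F(k=4)
          F(k=3)
            F(k=2)
              F(k=1)
              -> return 1
            -> return 2
          -> return 6
        -> return 24
      -> return 120
    -> return 720
  -> return 5040
-> return 40320

Final answer: 40320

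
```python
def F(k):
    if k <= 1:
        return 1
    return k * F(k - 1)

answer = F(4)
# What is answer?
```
Call trace:
F(k=4)
  F(k=3)
    F(k=2)
      F(k=1)
      -> return 1
    -> return 2
  -> return 6
-> return 24

Final answer: 24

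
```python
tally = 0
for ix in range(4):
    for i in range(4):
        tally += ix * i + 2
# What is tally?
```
Trace:
  tally=0
  tally=2, ix=0, i=0
  tally=4, ix=0, i=1
  tally=6, ix=0, i=2
  tally=8, ix=0, i=3
  tally=10, ix=1, i=0
  tally=13, ix=1, i=1
  tally=17, ix=1, i=2
  tally=22, ix=1, i=3
  tally=24, ix=2, i=0
  tally=28, ix=2, i=1
  tally=34, ix=2, i=2
  tally=42, ix=2, i=3
  tally=44, ix=3, i=0
  tally=49, ix=3, i=1
  tally=57, ix=3, i=2
  tally=68, ix=3, i=3

Final answer: 68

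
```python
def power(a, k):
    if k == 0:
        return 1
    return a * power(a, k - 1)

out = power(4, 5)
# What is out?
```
Call trace:
power(a=4, k=5)
  power(a=4, k=4)
    power(a=4, k=3)
      power(a=4, k=2)
        power(a=4, k=1)
          power(a=4, k=0)
          -> return 1
        -> return 4
      -> return 16
    -> return 64
  -> return 256
-> return 1024

Final answer: 1024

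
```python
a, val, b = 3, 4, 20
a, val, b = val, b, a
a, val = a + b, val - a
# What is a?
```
Trace:
  a=3, val=4, b=20
  a=4, val=20, b=3
  a=7, val=16, b=3

Final answer: 7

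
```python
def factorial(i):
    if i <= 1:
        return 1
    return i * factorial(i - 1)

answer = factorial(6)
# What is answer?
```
Call trace:
factorial(i=6)
  factorial(i=5)
    factorial(i=4)
      factorial(i=3)
        factorial(i=2)
          factorial(i=1)
          -> return 1
        -> return 2
      -> return 6
    -> return 24
  -> return 120
-> return 720

Final answer: 720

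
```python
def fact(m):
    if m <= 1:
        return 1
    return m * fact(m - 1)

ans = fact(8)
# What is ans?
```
Call trace:
fact(m=8)
  fact(m=7)
    fact(m=6)
      fact(m=5)
        fact(m=4)
          fact(m=3)
            fact(m=2)
              fact(m=1)
              -> return 1
            -> return 2
          -> return 6
        -> return 24
      -> return 120
    -> return 720
  -> return 5040
-> return 40320

Final answer: 40320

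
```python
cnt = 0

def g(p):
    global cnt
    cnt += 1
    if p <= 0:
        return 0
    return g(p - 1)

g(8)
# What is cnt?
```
Call trace:
g(p=8)
  g(p=7)
    g(p=6)
      g(p=5)
        g(p=4)
          g(p=3)
            g(p=2)
              g(p=1)
                g(p=0)
                -> return 0
              -> return 0
            -> return 0
          -> return 0
        -> return 0
      -> return 0
    -> return 0
  -> return 0
-> return 0

cnt is incremented once per call. g is entered once for each p = 8, 7, 6, 5, 4, 3, 2, 1, 0 (the p <= 0 call returns without recursing), i.e. 8 + 1 calls.
cnt = 9

Final answer: 9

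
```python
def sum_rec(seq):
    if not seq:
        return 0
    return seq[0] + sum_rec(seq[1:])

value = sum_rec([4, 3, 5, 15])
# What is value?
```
Call trace:
sum_rec(seq=[4, 3, 5, 15])
  sum_rec(seq=[3, 5, 15])
    sum_rec(seq=[5, 15])
      sum_rec(seq=[15])
        sum_rec(seq=[])
        -> return 0
      -> return 15
    -> return 20
  -> return 23
-> return 27

Final answer: 27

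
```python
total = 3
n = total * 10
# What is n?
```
Trace:
  total=3
  total=3, n=30

Final answer: 30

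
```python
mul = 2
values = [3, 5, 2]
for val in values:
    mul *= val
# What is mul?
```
Trace:
  mul=2
  mul=6, val=3
  mul=30, val=5
  mul=60, val=2

Final answer: 60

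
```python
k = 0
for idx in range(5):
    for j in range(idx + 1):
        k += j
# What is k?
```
Trace:
  k=0
  k=0, idx=0, j=0
  k=0, idx=1, j=0
  k=1, idx=1, j=1
  k=1, idx=2, j=0
  k=2, idx=2, j=1
  k=4, idx=2, j=2
  k=4, idx=3, j=0
  k=5, idx=3, j=1
  k=7, idx=3, j=2
  k=10, idx=3, j=3
  k=10, idx=4, j=0
  k=11, idx=4, j=1
  k=13, idx=4, j=2
  k=16, idx=4, j=3
  k=20, idx=4, j=4

Final answer: 20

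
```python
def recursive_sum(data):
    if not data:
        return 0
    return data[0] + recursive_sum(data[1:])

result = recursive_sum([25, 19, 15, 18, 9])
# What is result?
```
Call trace:
recursive_sum(data=[25, 19, 15, 18, 9])
  recursive_sum(data=[19, 15, 18, 9])
    recursive_sum(data=[15, 18, 9])
      recursive_sum(data=[18, 9])
        recursive_sum(data=[9])
          recursive_sum(data=[])
          -> return 0
        -> return 9
      -> return 27
    -> return 42
  -> return 61
-> return 86

Final answer: 86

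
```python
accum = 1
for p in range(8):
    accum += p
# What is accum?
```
Trace:
  accum=1
  accum=1, p=0
  accum=2, p=1
  accum=4, p=2
  accum=7, p=3
  accum=11, p=4
  accum=16, p=5
  accum=22, p=6
  accum=29, p=7

Final answer: 29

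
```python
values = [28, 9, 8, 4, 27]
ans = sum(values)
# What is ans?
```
Trace:
  values=[28, 9, 8, 4, 27]
  values=[28, 9, 8, 4, 27], ans=76

Final answer: 76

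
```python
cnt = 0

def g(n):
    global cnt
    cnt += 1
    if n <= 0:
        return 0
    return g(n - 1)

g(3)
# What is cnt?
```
Call trace:
g(n=3)
  g(n=2)
    g(n=1)
      g(n=0)
      -> return 0
    -> return 0
  -> return 0
-> return 0

cnt is incremented once per call. g is entered once for each n = 3, 2, 1, 0 (the n <= 0 call returns without recursing), i.e. 3 + 1 calls.
cnt = 4

Final answer: 4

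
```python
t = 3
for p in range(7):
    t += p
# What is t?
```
Trace:
  t=3
  t=3, p=0
  t=4, p=1
  t=6, p=2
  t=9, p=3
  t=13, p=4
  t=18, p=5
  t=24, p=6

Final answer: 24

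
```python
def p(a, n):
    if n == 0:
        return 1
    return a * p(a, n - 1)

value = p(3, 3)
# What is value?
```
Call trace:
p(a=3, n=3)
  p(a=3, n=2)
    p(a=3, n=1)
      p(a=3, n=0)
      -> return 1
    -> return 3
  -> return 9
-> return 27

Final answer: 27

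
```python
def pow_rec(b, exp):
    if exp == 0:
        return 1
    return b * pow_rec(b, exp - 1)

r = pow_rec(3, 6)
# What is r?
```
Call trace:
pow_rec(b=3, exp=6)
  pow_rec(b=3, exp=5)
    pow_rec(b=3, exp=4)
      pow_rec(b=3, exp=3)
        pow_rec(b=3, exp=2)
          pow_rec(b=3, exp=1)
            pow_rec(b=3, exp=0)
            -> return 1
          -> return 3
        -> return 9
      -> return 27
    -> return 81
  -> return 243
-> return 729

Final answer: 729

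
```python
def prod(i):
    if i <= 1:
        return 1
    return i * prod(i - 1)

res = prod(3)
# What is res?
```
Call trace:
prod(i=3)
  prod(i=2)
    prod(i=1)
    -> return 1
  -> return 2
-> return 6

Final answer: 6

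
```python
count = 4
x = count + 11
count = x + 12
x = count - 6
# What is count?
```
Trace:
  count=4
  count=4, x=15
  count=27, x=15
  count=27, x=21

Final answer: 27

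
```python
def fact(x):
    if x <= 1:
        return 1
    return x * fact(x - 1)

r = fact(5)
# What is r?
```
Call trace:
fact(x=5)
  fact(x=4)
    fact(x=3)
      fact(x=2)
        fact(x=1)
        -> return 1
      -> return 2
    -> return 6
  -> return 24
-> return 120

Final answer: 120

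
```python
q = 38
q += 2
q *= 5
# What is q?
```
Trace:
  q=38
  q=40
  q=200

Final answer: 200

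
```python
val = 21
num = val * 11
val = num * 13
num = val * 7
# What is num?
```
Trace:
  val=21
  val=21, num=231
  val=3003, num=231
  val=3003, num=21021

Final answer: 21021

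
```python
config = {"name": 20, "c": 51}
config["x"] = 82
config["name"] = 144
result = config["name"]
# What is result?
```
Trace:
  config={'name': 20, 'c': 51}
  config={'name': 20, 'c': 51, 'x': 82}
  config={'name': 144, 'c': 51, 'x': 82}
  config={'name': 144, 'c': 51, 'x': 82}, result=144

Final answer: 144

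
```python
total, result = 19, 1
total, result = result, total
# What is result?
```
Trace:
  total=19, result=1
  total=1, result=19

Final answer: 19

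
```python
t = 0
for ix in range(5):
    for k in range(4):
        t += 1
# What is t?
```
Trace:
  t=0
  t=1, ix=0, k=0
  t=2, ix=0, k=1
  t=3, ix=0, k=2
  t=4, ix=0, k=3
  t=5, ix=1, k=0
  t=6, ix=1, k=1
  t=7, ix=1, k=2
  t=8, ix=1, k=3
  t=9, ix=2, k=0
  t=10, ix=2, k=1
  t=11, ix=2, k=2
  t=12, ix=2, k=3
  t=13, ix=3, k=0
  t=14, ix=3, k=1
  t=15, ix=3, k=2
  t=16, ix=3, k=3
  t=17, ix=4, k=0
  t=18, ix=4, k=1
  t=19, ix=4, k=2
  t=20, ix=4, k=3

Final answer: 20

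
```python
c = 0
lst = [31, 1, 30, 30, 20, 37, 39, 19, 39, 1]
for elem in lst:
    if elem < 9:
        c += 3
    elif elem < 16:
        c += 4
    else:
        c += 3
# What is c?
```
Trace:
  c=0
  c=3, elem=31
  c=6, elem=1
  c=9, elem=30
  c=12, elem=30
  c=15, elem=20
  c=18, elem=37
  c=21, elem=39
  c=24, elem=19
  c=27, elem=39
  c=30, elem=1

Final answer: 30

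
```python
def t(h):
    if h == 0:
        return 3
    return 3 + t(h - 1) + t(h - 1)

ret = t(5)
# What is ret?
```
Call trace (a repeated sub-call is expanded the first time; later identical calls just restate its return value):
t(h=5)
  t(h=4)
    t(h=3)
      t(h=2)
        t(h=1)
          t(h=0)
          -> return 3
          t(h=0)
          -> return 3
        -> return 9
        t(h=1) -> return 9  (same call as traced above)
      -> return 21
      t(h=2) -> return 21  (same call as traced above)
    -> return 45
    t(h=3) -> return 45  (same call as traced above)
  -> return 93
  t(h=4) -> return 93  (same call as traced above)
-> return 189

Final answer: 189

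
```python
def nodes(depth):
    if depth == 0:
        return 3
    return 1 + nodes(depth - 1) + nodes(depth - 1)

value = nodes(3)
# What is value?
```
Call trace (a repeated sub-call is expanded the first time; later identical calls just restate its return value):
nodes(depth=3)
  nodes(depth=2)
    nodes(depth=1)
      nodes(depth=0)
      -> return 3
      nodes(depth=0)
      -> return 3
    -> return 7
    nodes(depth=1) -> return 7  (same call as traced above)
  -> return 15
  nodes(depth=2) -> return 15  (same call as traced above)
-> return 31

Final answer: 31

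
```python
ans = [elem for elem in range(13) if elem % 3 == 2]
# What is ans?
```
Trace:
  elem=0
  elem=1
  elem=2
  elem=3
  elem=4
  elem=5
  elem=6
  elem=7
  elem=8
  elem=9
  elem=10
  elem=11
  elem=12
  ans=[2, 5, 8, 11]

Final answer: [2, 5, 8, 11]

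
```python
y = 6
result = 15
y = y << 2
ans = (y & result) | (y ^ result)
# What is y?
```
Trace:
  y=6
  y=6, result=15
  y=24, result=15
  y=24, result=15, ans=31

Final answer: 24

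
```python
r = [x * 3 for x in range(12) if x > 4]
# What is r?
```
Trace:
  x=0
  x=1
  x=2
  x=3
  x=4
  x=5
  x=6
  x=7
  x=8
  x=9
  x=10
  x=11
  r=[15, 18, 21, 24, 27, 30, 33]

Final answer: [15, 18, 21, 24, 27, 30, 33]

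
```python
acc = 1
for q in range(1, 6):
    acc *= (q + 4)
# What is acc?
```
Trace:
  acc=1
  acc=5, q=1
  acc=30, q=2
  acc=210, q=3
  acc=1680, q=4
  acc=15120, q=5

Final answer: 15120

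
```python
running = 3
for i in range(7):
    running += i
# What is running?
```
Trace:
  running=3
  running=3, i=0
  running=4, i=1
  running=6, i=2
  running=9, i=3
  running=13, i=4
  running=18, i=5
  running=24, i=6

Final answer: 24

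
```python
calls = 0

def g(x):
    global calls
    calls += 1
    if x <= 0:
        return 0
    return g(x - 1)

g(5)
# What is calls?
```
Call trace:
g(x=5)
  g(x=4)
    g(x=3)
      g(x=2)
        g(x=1)
          g(x=0)
          -> return 0
        -> return 0
      -> return 0
    -> return 0
  -> return 0
-> return 0

calls is incremented once per call. g is entered once for each x = 5, 4, 3, 2, 1, 0 (the x <= 0 call returns without recursing), i.e. 5 + 1 calls.
calls = 6

Final answer: 6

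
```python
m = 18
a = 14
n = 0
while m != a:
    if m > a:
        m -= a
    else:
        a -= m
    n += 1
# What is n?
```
Trace:
  m=18
  m=18, a=14
  m=18, a=14, n=0
  m=4, a=14, n=1
  m=4, a=10, n=2
  m=4, a=6, n=3
  m=4, a=2, n=4
  m=2, a=2, n=5

Final answer: 5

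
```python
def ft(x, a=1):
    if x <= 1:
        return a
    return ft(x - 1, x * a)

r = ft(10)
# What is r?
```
Call trace:
ft(x=10, a=1)
  ft(x=9, a=10)
    ft(x=8, a=90)
      ft(x=7, a=720)
        ft(x=6, a=5040)
          ft(x=5, a=30240)
            ft(x=4, a=151200)
              ft(x=3, a=604800)
                ft(x=2, a=1814400)
                  ft(x=1, a=3628800)
                  -> return 3628800
                -> return 3628800
              -> return 3628800
            -> return 3628800
          -> return 3628800
        -> return 3628800
      -> return 3628800
    -> return 3628800
  -> return 3628800
-> return 3628800

Final answer: 3628800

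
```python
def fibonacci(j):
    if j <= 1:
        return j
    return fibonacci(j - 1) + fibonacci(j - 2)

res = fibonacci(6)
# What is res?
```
Call trace (a repeated sub-call is expanded the first time; later identical calls just restate its return value):
fibonacci(j=6)
  fibonacci(j=5)
    fibonacci(j=4)
      fibonacci(j=3)
        fibonacci(j=2)
          fibonacci(j=1)
          -> return 1
          fibonacci(j=0)
          -> return 0
        -> return 1
        fibonacci(j=1)
        -> return 1
      -> return 2
      fibonacci(j=2) -> return 1  (same call as traced above)
    -> return 3
    fibonacci(j=3) -> return 2  (same call as traced above)
  -> return 5
  fibonacci(j=4) -> return 3  (same call as traced above)
-> return 8

Final answer: 8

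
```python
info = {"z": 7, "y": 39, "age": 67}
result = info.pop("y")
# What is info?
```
Trace:
  info={'z': 7, 'y': 39, 'age': 67}
  info={'z': 7, 'age': 67}, result=39

Final answer: {'z': 7, 'age': 67}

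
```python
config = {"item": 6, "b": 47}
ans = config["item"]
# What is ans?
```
Trace:
  config={'item': 6, 'b': 47}
  config={'item': 6, 'b': 47}, ans=6

Final answer: 6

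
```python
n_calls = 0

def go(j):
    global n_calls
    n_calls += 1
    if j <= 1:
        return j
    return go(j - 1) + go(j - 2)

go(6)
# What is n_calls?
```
Call trace (a repeated sub-call is expanded the first time; later identical calls just restate its return value):
go(j=6)
  go(j=5)
    go(j=4)
      go(j=3)
        go(j=2)
          go(j=1)
          -> return 1
          go(j=0)
          -> return 0
        -> return 1
        go(j=1)
        -> return 1
      -> return 2
      go(j=2) -> return 1  (same call as traced above)
    -> return 3
    go(j=3) -> return 2  (same call as traced above)
  -> return 5
  go(j=4) -> return 3  (same call as traced above)
-> return 8

n_calls is incremented once per call, so count the calls in each subtree. Let C(j) = number of calls made by go(j).
C(0) = C(1) = 1 (base case, no recursion); C(j) = 1 + C(j - 1) + C(j - 2) otherwise.
C(2) = 1 + C(1) + C(0) = 1 + 1 + 1 = 3
C(3) = 1 + C(2) + C(1) = 1 + 3 + 1 = 5
C(4) = 1 + C(3) + C(2) = 1 + 5 + 3 = 9
C(5) = 1 + C(4) + C(3) = 1 + 9 + 5 = 15
C(6) = 1 + C(5) + C(4) = 1 + 15 + 9 = 25
n_calls = C(6) = 25

Final answer: 25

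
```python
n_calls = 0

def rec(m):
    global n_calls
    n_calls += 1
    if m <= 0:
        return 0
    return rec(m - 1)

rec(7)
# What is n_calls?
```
Call trace:
rec(m=7)
  rec(m=6)
    rec(m=5)
      rec(m=4)
        rec(m=3)
          rec(m=2)
            rec(m=1)
              rec(m=0)
              -> return 0
            -> return 0
          -> return 0
        -> return 0
      -> return 0
    -> return 0
  -> return 0
-> return 0

n_calls is incremented once per call. rec is entered once for each m = 7, 6, 5, 4, 3, 2, 1, 0 (the m <= 0 call returns without recursing), i.e. 7 + 1 calls.
n_calls = 8

Final answer: 8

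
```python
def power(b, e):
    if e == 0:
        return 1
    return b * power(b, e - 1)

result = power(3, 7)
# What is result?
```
Call trace:
power(b=3, e=7)
  power(b=3, e=6)
    power(b=3, e=5)
      power(b=3, e=4)
        power(b=3, e=3)
          power(b=3, e=2)
            power(b=3, e=1)
              power(b=3, e=0)
              -> return 1
            -> return 3
          -> return 9
        -> return 27
      -> return 81
    -> return 243
  -> return 729
-> return 2187

Final answer: 2187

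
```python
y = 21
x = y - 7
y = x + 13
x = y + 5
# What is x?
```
Trace:
  y=21
  y=21, x=14
  y=27, x=14
  y=27, x=32

Final answer: 32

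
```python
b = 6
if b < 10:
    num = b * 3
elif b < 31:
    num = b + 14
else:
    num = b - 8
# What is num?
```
Trace:
  b=6
  b=6, num=18

Final answer: 18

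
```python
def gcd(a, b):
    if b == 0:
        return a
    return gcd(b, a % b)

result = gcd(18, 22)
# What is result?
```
Call trace:
gcd(a=18, b=22)
  gcd(a=22, b=18)
    gcd(a=18, b=4)
      gcd(a=4, b=2)
        gcd(a=2, b=0)
        -> return 2
      -> return 2
    -> return 2
  -> return 2
-> return 2

Final answer: 2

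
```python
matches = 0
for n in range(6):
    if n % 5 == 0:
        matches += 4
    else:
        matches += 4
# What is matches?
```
Trace:
  matches=0
  matches=4, n=0
  matches=8, n=1
  matches=12, n=2
  matches=16, n=3
  matches=20, n=4
  matches=24, n=5

Final answer: 24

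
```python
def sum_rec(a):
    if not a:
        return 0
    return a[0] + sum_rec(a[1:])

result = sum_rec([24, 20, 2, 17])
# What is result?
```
Call trace:
sum_rec(a=[24, 20, 2, 17])
  sum_rec(a=[20, 2, 17])
    sum_rec(a=[2, 17])
      sum_rec(a=[17])
        sum_rec(a=[])
        -> return 0
      -> return 17
    -> return 19
  -> return 39
-> return 63

Final answer: 63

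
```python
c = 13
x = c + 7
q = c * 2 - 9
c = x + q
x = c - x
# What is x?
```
Trace:
  c=13
  c=13, x=20
  c=13, x=20, q=17
  c=37, x=20, q=17
  c=37, x=17, q=17

Final answer: 17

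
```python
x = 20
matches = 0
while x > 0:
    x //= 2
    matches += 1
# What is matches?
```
Trace:
  x=20
  x=20, matches=0
  x=10, matches=1
  x=5, matches=2
  x=2, matches=3
  x=1, matches=4
  x=0, matches=5

Final answer: 5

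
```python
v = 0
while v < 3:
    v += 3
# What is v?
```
Trace:
  v=0
  v=3

Final answer: 3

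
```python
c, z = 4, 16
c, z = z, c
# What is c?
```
Trace:
  c=4, z=16
  c=16, z=4

Final answer: 16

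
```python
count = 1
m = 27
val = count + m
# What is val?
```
Trace:
  count=1
  count=1, m=27
  count=1, m=27, val=28

Final answer: 28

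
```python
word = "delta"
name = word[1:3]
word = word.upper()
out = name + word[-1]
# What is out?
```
Trace:
  word='delta'
  word='delta', name='el'
  word='DELTA', name='el'
  word='DELTA', name='el', out='elA'

Final answer: 'elA'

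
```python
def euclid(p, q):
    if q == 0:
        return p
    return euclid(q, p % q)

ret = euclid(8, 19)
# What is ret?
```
Call trace:
euclid(p=8, q=19)
  euclid(p=19, q=8)
    euclid(p=8, q=3)
      euclid(p=3, q=2)
        euclid(p=2, q=1)
          euclid(p=1, q=0)
          -> return 1
        -> return 1
      -> return 1
    -> return 1
  -> return 1
-> return 1

Final answer: 1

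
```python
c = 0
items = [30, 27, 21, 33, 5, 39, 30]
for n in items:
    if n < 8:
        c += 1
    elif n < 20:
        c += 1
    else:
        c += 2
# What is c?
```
Trace:
  c=0
  c=2, n=30
  c=4, n=27
  c=6, n=21
  c=8, n=33
  c=9, n=5
  c=11, n=39
  c=13, n=30

Final answer: 13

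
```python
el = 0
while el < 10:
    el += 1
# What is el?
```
Trace:
  el=0
  el=1
  el=2
  el=3
  el=4
  el=5
  el=6
  el=7
  el=8
  el=9
  el=10

Final answer: 10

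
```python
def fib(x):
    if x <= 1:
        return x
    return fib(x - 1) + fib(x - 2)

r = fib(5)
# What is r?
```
Call trace (a repeated sub-call is expanded the first time; later identical calls just restate its return value):
fib(x=5)
  fib(x=4)
    fib(x=3)
      fib(x=2)
        fib(x=1)
        -> return 1
        fib(x=0)
        -> return 0
      -> return 1
      fib(x=1)
      -> return 1
    -> return 2
    fib(x=2) -> return 1  (same call as traced above)
  -> return 3
  fib(x=3) -> return 2  (same call as traced above)
-> return 5

Final answer: 5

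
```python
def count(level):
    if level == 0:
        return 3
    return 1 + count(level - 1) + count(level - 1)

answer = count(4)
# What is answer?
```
Call trace (a repeated sub-call is expanded the first time; later identical calls just restate its return value):
count(level=4)
  count(level=3)
    count(level=2)
      count(level=1)
        count(level=0)
        -> return 3
        count(level=0)
        -> return 3
      -> return 7
      count(level=1) -> return 7  (same call as traced above)
    -> return 15
    count(level=2) -> return 15  (same call as traced above)
  -> return 31
  count(level=3) -> return 31  (same call as traced above)
-> return 63

Final answer: 63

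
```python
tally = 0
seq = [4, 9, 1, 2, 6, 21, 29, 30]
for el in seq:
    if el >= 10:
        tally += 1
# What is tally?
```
Trace:
  tally=0
  tally=0, el=4
  tally=0, el=9
  tally=0, el=1
  tally=0, el=2
  tally=0, el=6
  tally=1, el=21
  tally=2, el=29
  tally=3, el=30

Final answer: 3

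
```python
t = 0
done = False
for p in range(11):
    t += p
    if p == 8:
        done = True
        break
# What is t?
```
Trace:
  t=0
  t=0, done=False
  t=0, done=False, p=0
  t=1, done=False, p=1
  t=3, done=False, p=2
  t=6, done=False, p=3
  t=10, done=False, p=4
  t=15, done=False, p=5
  t=21, done=False, p=6
  t=28, done=False, p=7
  t=36, done=True, p=8

Final answer: 36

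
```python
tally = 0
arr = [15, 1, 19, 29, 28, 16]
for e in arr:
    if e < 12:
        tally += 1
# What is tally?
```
Trace:
  tally=0
  tally=0, e=15
  tally=1, e=1
  tally=1, e=19
  tally=1, e=29
  tally=1, e=28
  tally=1, e=16

Final answer: 1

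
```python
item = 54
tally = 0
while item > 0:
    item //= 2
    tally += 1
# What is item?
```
Trace:
  item=54
  item=54, tally=0
  item=27, tally=1
  item=13, tally=2
  item=6, tally=3
  item=3, tally=4
  item=1, tally=5
  item=0, tally=6

Final answer: 0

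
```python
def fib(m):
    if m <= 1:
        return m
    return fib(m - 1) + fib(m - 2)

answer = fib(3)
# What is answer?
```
Call trace:
fib(m=3)
  fib(m=2)
    fib(m=1)
    -> return 1
    fib(m=0)
    -> return 0
  -> return 1
  fib(m=1)
  -> return 1
-> return 2

Final answer: 2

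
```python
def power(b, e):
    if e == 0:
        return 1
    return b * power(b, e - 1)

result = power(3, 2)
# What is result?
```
Call trace:
power(b=3, e=2)
  power(b=3, e=1)
    power(b=3, e=0)
    -> return 1
  -> return 3
-> return 9

Final answer: 9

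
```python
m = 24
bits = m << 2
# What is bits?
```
Trace:
  m=24
  m=24, bits=96

Final answer: 96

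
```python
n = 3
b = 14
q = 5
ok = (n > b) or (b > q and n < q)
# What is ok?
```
Trace:
  n=3
  n=3, b=14
  n=3, b=14, q=5
  n=3, b=14, q=5, ok=True

Final answer: True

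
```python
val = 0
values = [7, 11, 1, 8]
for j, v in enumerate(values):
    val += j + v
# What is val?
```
Trace:
  val=0
  val=7, j=0, v=7
  val=19, j=1, v=11
  val=22, j=2, v=1
  val=33, j=3, v=8

Final answer: 33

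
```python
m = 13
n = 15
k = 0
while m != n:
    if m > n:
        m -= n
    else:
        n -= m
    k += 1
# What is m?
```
Trace:
  m=13
  m=13, n=15
  m=13, n=15, k=0
  m=13, n=2, k=1
  m=11, n=2, k=2
  m=9, n=2, k=3
  m=7, n=2, k=4
  m=5, n=2, k=5
  m=3, n=2, k=6
  m=1, n=2, k=7
  m=1, n=1, k=8

Final answer: 1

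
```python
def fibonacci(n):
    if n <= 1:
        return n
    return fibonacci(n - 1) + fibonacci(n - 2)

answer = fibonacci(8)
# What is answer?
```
Call trace (a repeated sub-call is expanded the first time; later identical calls just restate its return value):
fibonacci(n=8)
  fibonacci(n=7)
    fibonacci(n=6)
      fibonacci(n=5)
        fibonacci(n=4)
          fibonacci(n=3)
            fibonacci(n=2)
              fibonacci(n=1)
              -> return 1
              fibonacci(n=0)
              -> return 0
            -> return 1
            fibonacci(n=1)
            -> return 1
          -> return 2
          fibonacci(n=2) -> return 1  (same call as traced above)
        -> return 3
        fibonacci(n=3) -> return 2  (same call as traced above)
      -> return 5
      fibonacci(n=4) -> return 3  (same call as traced above)
    -> return 8
    fibonacci(n=5) -> return 5  (same call as traced above)
  -> return 13
  fibonacci(n=6) -> return 8  (same call as traced above)
-> return 21

Final answer: 21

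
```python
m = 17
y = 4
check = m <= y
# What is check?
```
Trace:
  m=17
  m=17, y=4
  m=17, y=4, check=False

Final answer: False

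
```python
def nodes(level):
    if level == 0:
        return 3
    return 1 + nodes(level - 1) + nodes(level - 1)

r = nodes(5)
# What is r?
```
Call trace (a repeated sub-call is expanded the first time; later identical calls just restate its return value):
nodes(level=5)
  nodes(level=4)
    nodes(level=3)
      nodes(level=2)
        nodes(level=1)
          nodes(level=0)
          -> return 3
          nodes(level=0)
          -> return 3
        -> return 7
        nodes(level=1) -> return 7  (same call as traced above)
      -> return 15
      nodes(level=2) -> return 15  (same call as traced above)
    -> return 31
    nodes(level=3) -> return 31  (same call as traced above)
  -> return 63
  nodes(level=4) -> return 63  (same call as traced above)
-> return 127

Final answer: 127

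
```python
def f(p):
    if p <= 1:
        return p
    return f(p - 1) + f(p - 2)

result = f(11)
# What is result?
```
Call trace (a repeated sub-call is expanded the first time; later identical calls just restate its return value):
f(p=11)
  f(p=10)
    f(p=9)
      f(p=8)
        f(p=7)
          f(p=6)
            f(p=5)
              f(p=4)
                f(p=3)
                  f(p=2)
                    f(p=1)
                    -> return 1
                    f(p=0)
                    -> return 0
                  -> return 1
                  f(p=1)
                  -> return 1
                -> return 2
                f(p=2) -> return 1  (same call as traced above)
              -> return 3
              f(p=3) -> return 2  (same call as traced above)
            -> return 5
            f(p=4) -> return 3  (same call as traced above)
          -> return 8
          f(p=5) -> return 5  (same call as traced above)
        -> return 13
        f(p=6) -> return 8  (same call as traced above)
      -> return 21
      f(p=7) -> return 13  (same call as traced above)
    -> return 34
    f(p=8) -> return 21  (same call as traced above)
  -> return 55
  f(p=9) -> return 34  (same call as traced above)
-> return 89

Final answer: 89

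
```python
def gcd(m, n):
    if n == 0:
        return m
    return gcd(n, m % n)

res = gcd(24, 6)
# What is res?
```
Call trace:
gcd(m=24, n=6)
  gcd(m=6, n=0)
  -> return 6
-> return 6

Final answer: 6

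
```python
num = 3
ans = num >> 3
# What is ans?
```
Trace:
  num=3
  num=3, ans=0

Final answer: 0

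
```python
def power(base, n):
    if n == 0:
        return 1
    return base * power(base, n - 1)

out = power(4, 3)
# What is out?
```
Call trace:
power(base=4, n=3)
  power(base=4, n=2)
    power(base=4, n=1)
      power(base=4, n=0)
      -> return 1
    -> return 4
  -> return 16
-> return 64

Final answer: 64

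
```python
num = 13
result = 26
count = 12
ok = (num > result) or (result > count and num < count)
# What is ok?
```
Trace:
  num=13
  num=13, result=26
  num=13, result=26, count=12
  num=13, result=26, count=12, ok=False

Final answer: False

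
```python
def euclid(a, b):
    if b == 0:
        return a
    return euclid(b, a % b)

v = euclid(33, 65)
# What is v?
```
Call trace:
euclid(a=33, b=65)
  euclid(a=65, b=33)
    euclid(a=33, b=32)
      euclid(a=32, b=1)
        euclid(a=1, b=0)
        -> return 1
      -> return 1
    -> return 1
  -> return 1
-> return 1

Final answer: 1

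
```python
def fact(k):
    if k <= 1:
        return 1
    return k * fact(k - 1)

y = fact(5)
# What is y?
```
Call trace:
fact(k=5)
  fact(k=4)
    fact(k=3)
      fact(k=2)
        fact(k=1)
        -> return 1
      -> return 2
    -> return 6
  -> return 24
-> return 120

Final answer: 120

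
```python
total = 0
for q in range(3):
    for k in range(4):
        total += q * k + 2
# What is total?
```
Trace:
  total=0
  total=2, q=0, k=0
  total=4, q=0, k=1
  total=6, q=0, k=2
  total=8, q=0, k=3
  total=10, q=1, k=0
  total=13, q=1, k=1
  total=17, q=1, k=2
  total=22, q=1, k=3
  total=24, q=2, k=0
  total=28, q=2, k=1
  total=34, q=2, k=2
  total=42, q=2, k=3

Final answer: 42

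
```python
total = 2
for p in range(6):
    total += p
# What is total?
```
Trace:
  total=2
  total=2, p=0
  total=3, p=1
  total=5, p=2
  total=8, p=3
  total=12, p=4
  total=17, p=5

Final answer: 17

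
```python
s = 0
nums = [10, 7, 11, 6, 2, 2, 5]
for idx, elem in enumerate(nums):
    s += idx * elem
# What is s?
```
Trace:
  s=0
  s=0, idx=0, elem=10
  s=7, idx=1, elem=7
  s=29, idx=2, elem=11
  s=47, idx=3, elem=6
  s=55, idx=4, elem=2
  s=65, idx=5, elem=2
  s=95, idx=6, elem=5

Final answer: 95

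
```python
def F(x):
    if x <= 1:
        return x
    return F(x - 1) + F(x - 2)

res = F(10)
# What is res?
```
Call trace (a repeated sub-call is expanded the first time; later identical calls just restate its return value):
F(x=10)
  F(x=9)
    F(x=8)
      F(x=7)
        F(x=6)
          F(x=5)
            F(x=4)
              F(x=3)
                F(x=2)
                  F(x=1)
                  -> return 1
                  F(x=0)
                  -> return 0
                -> return 1
                F(x=1)
                -> return 1
              -> return 2
              F(x=2) -> return 1  (same call as traced above)
            -> return 3
            F(x=3) -> return 2  (same call as traced above)
          -> return 5
          F(x=4) -> return 3  (same call as traced above)
        -> return 8
        F(x=5) -> return 5  (same call as traced above)
      -> return 13
      F(x=6) -> return 8  (same call as traced above)
    -> return 21
    F(x=7) -> return 13  (same call as traced above)
  -> return 34
  F(x=8) -> return 21  (same call as traced above)
-> return 55

Final answer: 55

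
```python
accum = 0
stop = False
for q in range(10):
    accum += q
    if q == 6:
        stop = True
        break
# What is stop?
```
Trace:
  accum=0
  accum=0, stop=False
  accum=0, stop=False, q=0
  accum=1, stop=False, q=1
  accum=3, stop=False, q=2
  accum=6, stop=False, q=3
  accum=10, stop=False, q=4
  accum=15, stop=False, q=5
  accum=21, stop=True, q=6

Final answer: True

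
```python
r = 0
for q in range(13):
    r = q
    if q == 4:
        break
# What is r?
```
Trace:
  r=0
  r=0, q=0
  r=1, q=1
  r=2, q=2
  r=3, q=3
  r=4, q=4

Final answer: 4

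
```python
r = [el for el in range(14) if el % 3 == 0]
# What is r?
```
Trace:
  el=0
  el=1
  el=2
  el=3
  el=4
  el=5
  el=6
  el=7
  el=8
  el=9
  el=10
  el=11
  el=12
  el=13
  r=[0, 3, 6, 9, 12]

Final answer: [0, 3, 6, 9, 12]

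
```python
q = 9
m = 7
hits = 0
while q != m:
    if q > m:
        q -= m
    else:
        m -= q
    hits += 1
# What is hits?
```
Trace:
  q=9
  q=9, m=7
  q=9, m=7, hits=0
  q=2, m=7, hits=1
  q=2, m=5, hits=2
  q=2, m=3, hits=3
  q=2, m=1, hits=4
  q=1, m=1, hits=5

Final answer: 5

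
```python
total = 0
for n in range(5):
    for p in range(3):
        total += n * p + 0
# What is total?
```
Trace:
  total=0
  total=0, n=0, p=0
  total=0, n=0, p=1
  total=0, n=0, p=2
  total=0, n=1, p=0
  total=1, n=1, p=1
  total=3, n=1, p=2
  total=3, n=2, p=0
  total=5, n=2, p=1
  total=9, n=2, p=2
  total=9, n=3, p=0
  total=12, n=3, p=1
  total=18, n=3, p=2
  total=18, n=4, p=0
  total=22, n=4, p=1
  total=30, n=4, p=2

Final answer: 30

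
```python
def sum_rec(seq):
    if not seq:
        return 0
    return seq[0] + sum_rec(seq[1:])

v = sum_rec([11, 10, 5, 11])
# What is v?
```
Call trace:
sum_rec(seq=[11, 10, 5, 11])
  sum_rec(seq=[10, 5, 11])
    sum_rec(seq=[5, 11])
      sum_rec(seq=[11])
        sum_rec(seq=[])
        -> return 0
      -> return 11
    -> return 16
  -> return 26
-> return 37

Final answer: 37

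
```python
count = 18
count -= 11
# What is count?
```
Trace:
  count=18
  count=7

Final answer: 7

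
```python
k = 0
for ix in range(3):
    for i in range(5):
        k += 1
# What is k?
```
Trace:
  k=0
  k=1, ix=0, i=0
  k=2, ix=0, i=1
  k=3, ix=0, i=2
  k=4, ix=0, i=3
  k=5, ix=0, i=4
  k=6, ix=1, i=0
  k=7, ix=1, i=1
  k=8, ix=1, i=2
  k=9, ix=1, i=3
  k=10, ix=1, i=4
  k=11, ix=2, i=0
  k=12, ix=2, i=1
  k=13, ix=2, i=2
  k=14, ix=2, i=3
  k=15, ix=2, i=4

Final answer: 15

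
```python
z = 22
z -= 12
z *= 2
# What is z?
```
Trace:
  z=22
  z=10
  z=20

Final answer: 20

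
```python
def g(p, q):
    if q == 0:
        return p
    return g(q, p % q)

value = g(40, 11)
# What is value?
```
Call trace:
g(p=40, q=11)
  g(p=11, q=7)
    g(p=7, q=4)
      g(p=4, q=3)
        g(p=3, q=1)
          g(p=1, q=0)
          -> return 1
        -> return 1
      -> return 1
    -> return 1
  -> return 1
-> return 1

Final answer: 1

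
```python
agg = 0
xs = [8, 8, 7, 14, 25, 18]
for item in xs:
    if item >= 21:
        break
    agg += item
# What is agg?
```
Trace:
  agg=0
  agg=8, item=8
  agg=16, item=8
  agg=23, item=7
  agg=37, item=14
  agg=37, item=25

Final answer: 37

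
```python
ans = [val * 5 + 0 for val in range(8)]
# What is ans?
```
Trace:
  val=0
  val=1
  val=2
  val=3
  val=4
  val=5
  val=6
  val=7
  ans=[0, 5, 10, 15, 20, 25, 30, 35]

Final answer: [0, 5, 10, 15, 20, 25, 30, 35]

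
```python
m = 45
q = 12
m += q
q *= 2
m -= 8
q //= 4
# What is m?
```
Trace:
  m=45
  m=45, q=12
  m=57, q=12
  m=57, q=24
  m=49, q=24
  m=49, q=6

Final answer: 49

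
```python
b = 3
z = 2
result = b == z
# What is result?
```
Trace:
  b=3
  b=3, z=2
  b=3, z=2, result=False

Final answer: False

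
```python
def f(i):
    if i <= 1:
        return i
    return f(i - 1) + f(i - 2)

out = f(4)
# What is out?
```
Call trace (a repeated sub-call is expanded the first time; later identical calls just restate its return value):
f(i=4)
  f(i=3)
    f(i=2)
      f(i=1)
      -> return 1
      f(i=0)
      -> return 0
    -> return 1
    f(i=1)
    -> return 1
  -> return 2
  f(i=2) -> return 1  (same call as traced above)
-> return 3

Final answer: 3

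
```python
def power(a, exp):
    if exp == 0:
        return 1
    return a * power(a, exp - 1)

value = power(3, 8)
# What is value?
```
Call trace:
power(a=3, exp=8)
  power(a=3, exp=7)
    power(a=3, exp=6)
      power(a=3, exp=5)
        power(a=3, exp=4)
          power(a=3, exp=3)
            power(a=3, exp=2)
              power(a=3, exp=1)
                power(a=3, exp=0)
                -> return 1
              -> return 3
            -> return 9
          -> return 27
        -> return 81
      -> return 243
    -> return 729
  -> return 2187
-> return 6561

Final answer: 6561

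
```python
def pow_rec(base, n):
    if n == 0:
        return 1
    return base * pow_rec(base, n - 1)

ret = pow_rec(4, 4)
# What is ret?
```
Call trace:
pow_rec(base=4, n=4)
  pow_rec(base=4, n=3)
    pow_rec(base=4, n=2)
      pow_rec(base=4, n=1)
        pow_rec(base=4, n=0)
        -> return 1
      -> return 4
    -> return 16
  -> return 64
-> return 256

Final answer: 256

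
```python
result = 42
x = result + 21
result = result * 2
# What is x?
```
Trace:
  result=42
  result=42, x=63
  result=84, x=63

Final answer: 63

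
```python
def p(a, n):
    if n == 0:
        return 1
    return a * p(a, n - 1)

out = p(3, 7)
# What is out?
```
Call trace:
p(a=3, n=7)
  p(a=3, n=6)
    p(a=3, n=5)
      p(a=3, n=4)
        p(a=3, n=3)
          p(a=3, n=2)
            p(a=3, n=1)
              p(a=3, n=0)
              -> return 1
            -> return 3
          -> return 9
        -> return 27
      -> return 81
    -> return 243
  -> return 729
-> return 2187

Final answer: 2187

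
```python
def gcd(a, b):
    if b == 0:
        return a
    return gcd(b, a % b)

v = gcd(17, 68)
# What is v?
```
Call trace:
gcd(a=17, b=68)
  gcd(a=68, b=17)
    gcd(a=17, b=0)
    -> return 17
  -> return 17
-> return 17

Final answer: 17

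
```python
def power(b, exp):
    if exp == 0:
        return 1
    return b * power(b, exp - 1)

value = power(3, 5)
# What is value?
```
Call trace:
power(b=3, exp=5)
  power(b=3, exp=4)
    power(b=3, exp=3)
      power(b=3, exp=2)
        power(b=3, exp=1)
          power(b=3, exp=0)
          -> return 1
        -> return 3
      -> return 9
    -> return 27
  -> return 81
-> return 243

Final answer: 243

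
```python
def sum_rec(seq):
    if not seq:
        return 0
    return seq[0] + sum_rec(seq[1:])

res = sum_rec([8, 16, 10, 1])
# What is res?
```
Call trace:
sum_rec(seq=[8, 16, 10, 1])
  sum_rec(seq=[16, 10, 1])
    sum_rec(seq=[10, 1])
      sum_rec(seq=[1])
        sum_rec(seq=[])
        -> return 0
      -> return 1
    -> return 11
  -> return 27
-> return 35

Final answer: 35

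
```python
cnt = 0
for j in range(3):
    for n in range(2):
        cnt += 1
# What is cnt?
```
Trace:
  cnt=0
  cnt=1, j=0, n=0
  cnt=2, j=0, n=1
  cnt=3, j=1, n=0
  cnt=4, j=1, n=1
  cnt=5, j=2, n=0
  cnt=6, j=2, n=1

Final answer: 6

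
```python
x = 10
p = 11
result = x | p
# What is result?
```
Trace:
  x=10
  x=10, p=11
  x=10, p=11, result=11

Final answer: 11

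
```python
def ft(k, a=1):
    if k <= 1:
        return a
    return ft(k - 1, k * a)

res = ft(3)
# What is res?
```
Call trace:
ft(k=3, a=1)
  ft(k=2, a=3)
    ft(k=1, a=6)
    -> return 6
  -> return 6
-> return 6

Final answer: 6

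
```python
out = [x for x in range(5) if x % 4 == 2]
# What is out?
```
Trace:
  x=0
  x=1
  x=2
  x=3
  x=4
  out=[2]

Final answer: [2]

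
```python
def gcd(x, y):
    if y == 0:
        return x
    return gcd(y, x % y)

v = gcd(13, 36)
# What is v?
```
Call trace:
gcd(x=13, y=36)
  gcd(x=36, y=13)
    gcd(x=13, y=10)
      gcd(x=10, y=3)
        gcd(x=3, y=1)
          gcd(x=1, y=0)
          -> return 1
        -> return 1
      -> return 1
    -> return 1
  -> return 1
-> return 1

Final answer: 1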